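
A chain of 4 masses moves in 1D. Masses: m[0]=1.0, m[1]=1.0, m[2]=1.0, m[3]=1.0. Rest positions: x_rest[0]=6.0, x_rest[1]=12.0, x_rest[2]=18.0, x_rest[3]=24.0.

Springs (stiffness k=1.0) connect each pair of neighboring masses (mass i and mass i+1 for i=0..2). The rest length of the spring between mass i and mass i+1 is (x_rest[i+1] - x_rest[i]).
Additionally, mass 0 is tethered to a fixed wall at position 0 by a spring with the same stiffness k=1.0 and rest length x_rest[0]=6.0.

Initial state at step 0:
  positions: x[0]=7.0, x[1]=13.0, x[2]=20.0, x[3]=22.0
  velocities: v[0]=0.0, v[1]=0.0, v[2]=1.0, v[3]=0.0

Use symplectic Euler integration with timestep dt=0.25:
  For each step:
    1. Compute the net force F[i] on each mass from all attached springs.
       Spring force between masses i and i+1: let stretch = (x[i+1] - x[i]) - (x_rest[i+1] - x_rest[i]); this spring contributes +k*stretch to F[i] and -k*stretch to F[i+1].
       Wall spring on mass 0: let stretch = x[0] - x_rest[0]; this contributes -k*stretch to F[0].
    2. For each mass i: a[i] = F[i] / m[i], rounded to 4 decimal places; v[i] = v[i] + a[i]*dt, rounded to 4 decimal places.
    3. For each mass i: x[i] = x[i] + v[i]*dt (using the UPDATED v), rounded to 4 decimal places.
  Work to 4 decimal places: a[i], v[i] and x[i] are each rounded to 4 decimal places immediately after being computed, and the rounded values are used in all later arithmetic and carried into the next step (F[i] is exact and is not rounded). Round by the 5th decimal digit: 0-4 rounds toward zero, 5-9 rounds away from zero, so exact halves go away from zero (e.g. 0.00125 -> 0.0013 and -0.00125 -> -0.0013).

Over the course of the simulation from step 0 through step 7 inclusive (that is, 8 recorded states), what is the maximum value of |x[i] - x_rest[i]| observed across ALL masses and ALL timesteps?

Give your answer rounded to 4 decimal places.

Step 0: x=[7.0000 13.0000 20.0000 22.0000] v=[0.0000 0.0000 1.0000 0.0000]
Step 1: x=[6.9375 13.0625 19.9375 22.2500] v=[-0.2500 0.2500 -0.2500 1.0000]
Step 2: x=[6.8242 13.1719 19.5899 22.7305] v=[-0.4531 0.4375 -1.3906 1.9219]
Step 3: x=[6.6812 13.2857 19.0374 23.3897] v=[-0.5722 0.4551 -2.2100 2.6368]
Step 4: x=[6.5334 13.3462 18.3974 24.1519] v=[-0.5914 0.2419 -2.5599 3.0487]
Step 5: x=[6.4030 13.2966 17.8014 24.9294] v=[-0.5216 -0.1985 -2.3841 3.1101]
Step 6: x=[6.3033 13.0977 17.3693 25.6364] v=[-0.3990 -0.7957 -1.7283 2.8281]
Step 7: x=[6.2343 12.7411 17.1870 26.2017] v=[-0.2762 -1.4264 -0.7294 2.2613]
Max displacement = 2.2017

Answer: 2.2017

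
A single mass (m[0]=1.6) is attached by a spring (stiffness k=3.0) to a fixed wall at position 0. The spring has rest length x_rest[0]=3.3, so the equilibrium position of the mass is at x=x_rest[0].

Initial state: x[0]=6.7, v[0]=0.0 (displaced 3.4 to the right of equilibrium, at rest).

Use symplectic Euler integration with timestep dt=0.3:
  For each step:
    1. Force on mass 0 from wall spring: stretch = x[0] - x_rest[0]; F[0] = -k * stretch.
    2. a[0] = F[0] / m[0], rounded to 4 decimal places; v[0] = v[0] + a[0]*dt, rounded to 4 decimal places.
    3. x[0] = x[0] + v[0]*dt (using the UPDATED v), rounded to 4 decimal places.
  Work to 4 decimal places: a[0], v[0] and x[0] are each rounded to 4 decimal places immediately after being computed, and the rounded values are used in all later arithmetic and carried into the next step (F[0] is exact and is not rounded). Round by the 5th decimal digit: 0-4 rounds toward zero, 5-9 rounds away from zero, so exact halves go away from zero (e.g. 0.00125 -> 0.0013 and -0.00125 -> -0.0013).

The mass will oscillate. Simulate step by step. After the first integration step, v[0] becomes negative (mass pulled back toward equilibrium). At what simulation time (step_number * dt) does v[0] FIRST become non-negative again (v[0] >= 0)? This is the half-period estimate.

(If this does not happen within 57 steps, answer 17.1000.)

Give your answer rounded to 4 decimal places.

Answer: 2.4000

Derivation:
Step 0: x=[6.7000] v=[0.0000]
Step 1: x=[6.1263] v=[-1.9125]
Step 2: x=[5.0756] v=[-3.5023]
Step 3: x=[3.7253] v=[-4.5011]
Step 4: x=[2.3032] v=[-4.7403]
Step 5: x=[1.0493] v=[-4.1796]
Step 6: x=[0.1752] v=[-2.9136]
Step 7: x=[-0.1716] v=[-1.1559]
Step 8: x=[0.0675] v=[0.7969]
First v>=0 after going negative at step 8, time=2.4000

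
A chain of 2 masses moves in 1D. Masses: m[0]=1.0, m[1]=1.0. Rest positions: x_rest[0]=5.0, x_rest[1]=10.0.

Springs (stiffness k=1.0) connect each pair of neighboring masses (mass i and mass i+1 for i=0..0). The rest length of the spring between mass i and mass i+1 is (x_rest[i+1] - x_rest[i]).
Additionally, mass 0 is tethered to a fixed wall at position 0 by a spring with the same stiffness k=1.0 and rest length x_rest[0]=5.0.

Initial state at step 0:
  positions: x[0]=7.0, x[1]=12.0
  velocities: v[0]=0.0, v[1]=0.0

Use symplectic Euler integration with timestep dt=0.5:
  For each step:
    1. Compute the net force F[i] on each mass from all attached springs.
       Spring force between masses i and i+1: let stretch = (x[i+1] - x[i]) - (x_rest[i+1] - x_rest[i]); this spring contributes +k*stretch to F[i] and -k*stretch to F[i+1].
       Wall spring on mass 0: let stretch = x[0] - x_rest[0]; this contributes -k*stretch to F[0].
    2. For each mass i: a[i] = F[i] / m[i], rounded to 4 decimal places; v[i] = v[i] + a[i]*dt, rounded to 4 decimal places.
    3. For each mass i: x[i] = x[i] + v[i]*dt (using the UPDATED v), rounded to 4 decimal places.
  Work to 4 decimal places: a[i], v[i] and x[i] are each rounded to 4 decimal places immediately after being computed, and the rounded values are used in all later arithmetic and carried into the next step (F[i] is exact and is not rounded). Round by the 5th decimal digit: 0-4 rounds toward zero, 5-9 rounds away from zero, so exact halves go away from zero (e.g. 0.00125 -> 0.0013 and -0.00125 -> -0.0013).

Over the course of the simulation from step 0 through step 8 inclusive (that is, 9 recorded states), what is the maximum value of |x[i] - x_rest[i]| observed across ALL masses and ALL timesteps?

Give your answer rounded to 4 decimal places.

Answer: 2.3363

Derivation:
Step 0: x=[7.0000 12.0000] v=[0.0000 0.0000]
Step 1: x=[6.5000 12.0000] v=[-1.0000 0.0000]
Step 2: x=[5.7500 11.8750] v=[-1.5000 -0.2500]
Step 3: x=[5.0938 11.4688] v=[-1.3125 -0.8125]
Step 4: x=[4.7579 10.7188] v=[-0.6719 -1.5000]
Step 5: x=[4.7227 9.7286] v=[-0.0704 -1.9805]
Step 6: x=[4.7583 8.7369] v=[0.0712 -1.9835]
Step 7: x=[4.5990 8.0005] v=[-0.3187 -1.4728]
Step 8: x=[4.1403 7.6637] v=[-0.9175 -0.6736]
Max displacement = 2.3363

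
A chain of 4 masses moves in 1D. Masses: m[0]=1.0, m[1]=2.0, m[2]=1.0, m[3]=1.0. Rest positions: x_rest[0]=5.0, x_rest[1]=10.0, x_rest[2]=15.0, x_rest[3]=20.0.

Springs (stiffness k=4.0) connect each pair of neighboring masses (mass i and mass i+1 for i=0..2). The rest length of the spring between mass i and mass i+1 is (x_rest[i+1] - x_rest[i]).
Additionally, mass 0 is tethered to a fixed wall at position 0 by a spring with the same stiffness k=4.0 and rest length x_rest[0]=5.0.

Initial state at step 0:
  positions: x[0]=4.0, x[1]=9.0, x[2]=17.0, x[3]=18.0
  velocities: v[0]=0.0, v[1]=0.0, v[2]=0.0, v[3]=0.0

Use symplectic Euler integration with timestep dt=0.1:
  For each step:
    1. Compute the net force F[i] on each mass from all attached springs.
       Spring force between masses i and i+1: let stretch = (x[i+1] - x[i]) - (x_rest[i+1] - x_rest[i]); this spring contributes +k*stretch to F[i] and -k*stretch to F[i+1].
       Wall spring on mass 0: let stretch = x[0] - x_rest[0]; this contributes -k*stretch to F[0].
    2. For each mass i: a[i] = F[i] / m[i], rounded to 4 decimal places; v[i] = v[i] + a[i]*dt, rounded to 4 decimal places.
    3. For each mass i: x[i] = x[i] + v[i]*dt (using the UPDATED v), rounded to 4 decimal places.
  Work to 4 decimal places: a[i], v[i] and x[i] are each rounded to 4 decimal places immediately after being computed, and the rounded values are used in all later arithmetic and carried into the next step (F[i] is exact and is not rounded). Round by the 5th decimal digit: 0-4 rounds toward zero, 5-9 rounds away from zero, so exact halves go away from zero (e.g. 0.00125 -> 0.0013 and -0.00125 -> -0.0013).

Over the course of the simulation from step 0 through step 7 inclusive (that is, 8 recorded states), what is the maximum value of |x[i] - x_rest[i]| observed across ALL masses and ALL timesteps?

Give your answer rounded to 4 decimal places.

Answer: 2.5792

Derivation:
Step 0: x=[4.0000 9.0000 17.0000 18.0000] v=[0.0000 0.0000 0.0000 0.0000]
Step 1: x=[4.0400 9.0600 16.7200 18.1600] v=[0.4000 0.6000 -2.8000 1.6000]
Step 2: x=[4.1192 9.1728 16.1912 18.4624] v=[0.7920 1.1280 -5.2880 3.0240]
Step 3: x=[4.2358 9.3249 15.4725 18.8740] v=[1.1658 1.5210 -7.1869 4.1155]
Step 4: x=[4.3865 9.4982 14.6440 19.3495] v=[1.5071 1.7327 -8.2853 4.7549]
Step 5: x=[4.5662 9.6722 13.7979 19.8368] v=[1.7972 1.7395 -8.4614 4.8727]
Step 6: x=[4.7675 9.8265 13.0283 20.2825] v=[2.0131 1.5434 -7.6961 4.4571]
Step 7: x=[4.9805 9.9437 12.4208 20.6380] v=[2.1297 1.1720 -6.0751 3.5554]
Max displacement = 2.5792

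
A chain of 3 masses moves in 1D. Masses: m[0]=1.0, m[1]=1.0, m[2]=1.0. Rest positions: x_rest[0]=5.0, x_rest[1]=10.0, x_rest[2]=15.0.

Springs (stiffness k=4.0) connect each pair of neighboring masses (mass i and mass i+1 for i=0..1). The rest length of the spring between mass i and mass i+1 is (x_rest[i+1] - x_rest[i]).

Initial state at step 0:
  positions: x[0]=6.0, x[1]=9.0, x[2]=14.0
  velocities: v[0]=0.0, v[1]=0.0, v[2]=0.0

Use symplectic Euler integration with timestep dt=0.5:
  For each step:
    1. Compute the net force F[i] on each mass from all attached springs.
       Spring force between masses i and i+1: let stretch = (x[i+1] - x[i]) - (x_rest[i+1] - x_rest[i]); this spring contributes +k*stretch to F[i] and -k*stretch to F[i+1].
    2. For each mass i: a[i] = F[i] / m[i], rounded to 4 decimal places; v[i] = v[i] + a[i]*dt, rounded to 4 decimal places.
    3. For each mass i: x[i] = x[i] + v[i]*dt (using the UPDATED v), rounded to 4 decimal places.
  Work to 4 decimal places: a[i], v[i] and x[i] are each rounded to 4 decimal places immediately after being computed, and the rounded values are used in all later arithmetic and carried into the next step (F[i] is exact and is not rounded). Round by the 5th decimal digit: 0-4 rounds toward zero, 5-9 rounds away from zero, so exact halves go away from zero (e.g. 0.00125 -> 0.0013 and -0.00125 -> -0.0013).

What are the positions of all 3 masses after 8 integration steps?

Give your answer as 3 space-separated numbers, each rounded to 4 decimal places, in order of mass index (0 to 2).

Step 0: x=[6.0000 9.0000 14.0000] v=[0.0000 0.0000 0.0000]
Step 1: x=[4.0000 11.0000 14.0000] v=[-4.0000 4.0000 0.0000]
Step 2: x=[4.0000 9.0000 16.0000] v=[0.0000 -4.0000 4.0000]
Step 3: x=[4.0000 9.0000 16.0000] v=[0.0000 0.0000 0.0000]
Step 4: x=[4.0000 11.0000 14.0000] v=[0.0000 4.0000 -4.0000]
Step 5: x=[6.0000 9.0000 14.0000] v=[4.0000 -4.0000 0.0000]
Step 6: x=[6.0000 9.0000 14.0000] v=[0.0000 0.0000 0.0000]
Step 7: x=[4.0000 11.0000 14.0000] v=[-4.0000 4.0000 0.0000]
Step 8: x=[4.0000 9.0000 16.0000] v=[0.0000 -4.0000 4.0000]

Answer: 4.0000 9.0000 16.0000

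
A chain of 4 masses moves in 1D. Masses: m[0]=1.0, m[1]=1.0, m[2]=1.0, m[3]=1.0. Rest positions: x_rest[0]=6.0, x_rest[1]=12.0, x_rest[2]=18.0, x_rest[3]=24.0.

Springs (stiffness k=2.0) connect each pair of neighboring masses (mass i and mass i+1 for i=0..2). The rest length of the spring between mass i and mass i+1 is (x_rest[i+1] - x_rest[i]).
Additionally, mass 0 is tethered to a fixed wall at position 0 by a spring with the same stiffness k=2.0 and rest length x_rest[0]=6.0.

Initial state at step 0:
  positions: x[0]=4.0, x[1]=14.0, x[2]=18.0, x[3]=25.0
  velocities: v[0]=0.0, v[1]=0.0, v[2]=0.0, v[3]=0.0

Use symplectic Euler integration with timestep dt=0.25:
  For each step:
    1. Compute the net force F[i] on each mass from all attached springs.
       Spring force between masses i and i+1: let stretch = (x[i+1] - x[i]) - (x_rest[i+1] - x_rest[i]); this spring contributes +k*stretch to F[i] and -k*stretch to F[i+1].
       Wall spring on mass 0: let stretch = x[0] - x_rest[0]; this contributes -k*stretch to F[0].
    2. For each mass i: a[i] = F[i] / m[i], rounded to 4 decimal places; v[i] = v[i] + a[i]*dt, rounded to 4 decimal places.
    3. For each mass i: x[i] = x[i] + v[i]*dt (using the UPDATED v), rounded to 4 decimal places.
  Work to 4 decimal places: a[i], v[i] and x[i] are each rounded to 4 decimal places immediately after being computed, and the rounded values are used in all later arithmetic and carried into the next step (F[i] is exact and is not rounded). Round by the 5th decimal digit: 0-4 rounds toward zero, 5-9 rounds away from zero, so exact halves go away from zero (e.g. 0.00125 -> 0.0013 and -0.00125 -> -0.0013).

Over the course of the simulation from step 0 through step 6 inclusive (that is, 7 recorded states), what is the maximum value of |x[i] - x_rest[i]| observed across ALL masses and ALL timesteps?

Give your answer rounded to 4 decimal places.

Step 0: x=[4.0000 14.0000 18.0000 25.0000] v=[0.0000 0.0000 0.0000 0.0000]
Step 1: x=[4.7500 13.2500 18.3750 24.8750] v=[3.0000 -3.0000 1.5000 -0.5000]
Step 2: x=[5.9688 12.0781 18.9219 24.6875] v=[4.8750 -4.6875 2.1875 -0.7500]
Step 3: x=[7.2051 10.9980 19.3340 24.5293] v=[4.9453 -4.3203 1.6484 -0.6328]
Step 4: x=[8.0149 10.4858 19.3535 24.4717] v=[3.2392 -2.0488 0.0781 -0.2305]
Step 5: x=[8.1317 10.7732 18.9043 24.5243] v=[0.4672 1.1496 -1.7967 0.2104]
Step 6: x=[7.5622 11.7468 18.1412 24.6244] v=[-2.2779 3.8944 -3.0523 0.4004]
Max displacement = 2.1317

Answer: 2.1317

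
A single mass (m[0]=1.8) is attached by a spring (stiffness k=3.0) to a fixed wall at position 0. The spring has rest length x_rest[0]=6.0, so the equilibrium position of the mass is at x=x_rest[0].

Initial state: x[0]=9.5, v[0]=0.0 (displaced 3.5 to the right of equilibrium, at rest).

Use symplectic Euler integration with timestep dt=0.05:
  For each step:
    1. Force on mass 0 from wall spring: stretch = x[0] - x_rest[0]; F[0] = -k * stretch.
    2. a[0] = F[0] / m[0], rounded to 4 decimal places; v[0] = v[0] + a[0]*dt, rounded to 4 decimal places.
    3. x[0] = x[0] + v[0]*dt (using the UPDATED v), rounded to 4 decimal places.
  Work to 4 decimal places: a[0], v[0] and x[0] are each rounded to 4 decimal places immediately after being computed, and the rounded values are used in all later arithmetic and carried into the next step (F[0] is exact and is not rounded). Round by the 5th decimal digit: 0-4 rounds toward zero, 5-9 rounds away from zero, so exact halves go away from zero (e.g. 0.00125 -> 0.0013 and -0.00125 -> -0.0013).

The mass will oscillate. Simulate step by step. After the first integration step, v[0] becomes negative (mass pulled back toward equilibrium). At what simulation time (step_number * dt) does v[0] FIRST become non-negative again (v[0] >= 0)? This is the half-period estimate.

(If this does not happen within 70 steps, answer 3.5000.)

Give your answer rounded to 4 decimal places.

Answer: 2.4500

Derivation:
Step 0: x=[9.5000] v=[0.0000]
Step 1: x=[9.4854] v=[-0.2917]
Step 2: x=[9.4563] v=[-0.5822]
Step 3: x=[9.4128] v=[-0.8702]
Step 4: x=[9.3551] v=[-1.1546]
Step 5: x=[9.2834] v=[-1.4342]
Step 6: x=[9.1980] v=[-1.7078]
Step 7: x=[9.0993] v=[-1.9743]
Step 8: x=[8.9877] v=[-2.2326]
Step 9: x=[8.8636] v=[-2.4816]
Step 10: x=[8.7276] v=[-2.7202]
Step 11: x=[8.5802] v=[-2.9475]
Step 12: x=[8.4221] v=[-3.1625]
Step 13: x=[8.2539] v=[-3.3643]
Step 14: x=[8.0763] v=[-3.5521]
Step 15: x=[7.8900] v=[-3.7251]
Step 16: x=[7.6959] v=[-3.8826]
Step 17: x=[7.4947] v=[-4.0239]
Step 18: x=[7.2873] v=[-4.1485]
Step 19: x=[7.0745] v=[-4.2558]
Step 20: x=[6.8572] v=[-4.3453]
Step 21: x=[6.6364] v=[-4.4167]
Step 22: x=[6.4129] v=[-4.4697]
Step 23: x=[6.1877] v=[-4.5041]
Step 24: x=[5.9617] v=[-4.5197]
Step 25: x=[5.7359] v=[-4.5165]
Step 26: x=[5.5112] v=[-4.4945]
Step 27: x=[5.2885] v=[-4.4538]
Step 28: x=[5.0688] v=[-4.3945]
Step 29: x=[4.8530] v=[-4.3169]
Step 30: x=[4.6419] v=[-4.2213]
Step 31: x=[4.4365] v=[-4.1081]
Step 32: x=[4.2376] v=[-3.9778]
Step 33: x=[4.0461] v=[-3.8309]
Step 34: x=[3.8627] v=[-3.6681]
Step 35: x=[3.6882] v=[-3.4900]
Step 36: x=[3.5233] v=[-3.2974]
Step 37: x=[3.3688] v=[-3.0910]
Step 38: x=[3.2252] v=[-2.8717]
Step 39: x=[3.0932] v=[-2.6405]
Step 40: x=[2.9733] v=[-2.3983]
Step 41: x=[2.8660] v=[-2.1461]
Step 42: x=[2.7718] v=[-1.8849]
Step 43: x=[2.6910] v=[-1.6159]
Step 44: x=[2.6240] v=[-1.3402]
Step 45: x=[2.5711] v=[-1.0589]
Step 46: x=[2.5324] v=[-0.7732]
Step 47: x=[2.5082] v=[-0.4842]
Step 48: x=[2.4985] v=[-0.1932]
Step 49: x=[2.5034] v=[0.0986]
First v>=0 after going negative at step 49, time=2.4500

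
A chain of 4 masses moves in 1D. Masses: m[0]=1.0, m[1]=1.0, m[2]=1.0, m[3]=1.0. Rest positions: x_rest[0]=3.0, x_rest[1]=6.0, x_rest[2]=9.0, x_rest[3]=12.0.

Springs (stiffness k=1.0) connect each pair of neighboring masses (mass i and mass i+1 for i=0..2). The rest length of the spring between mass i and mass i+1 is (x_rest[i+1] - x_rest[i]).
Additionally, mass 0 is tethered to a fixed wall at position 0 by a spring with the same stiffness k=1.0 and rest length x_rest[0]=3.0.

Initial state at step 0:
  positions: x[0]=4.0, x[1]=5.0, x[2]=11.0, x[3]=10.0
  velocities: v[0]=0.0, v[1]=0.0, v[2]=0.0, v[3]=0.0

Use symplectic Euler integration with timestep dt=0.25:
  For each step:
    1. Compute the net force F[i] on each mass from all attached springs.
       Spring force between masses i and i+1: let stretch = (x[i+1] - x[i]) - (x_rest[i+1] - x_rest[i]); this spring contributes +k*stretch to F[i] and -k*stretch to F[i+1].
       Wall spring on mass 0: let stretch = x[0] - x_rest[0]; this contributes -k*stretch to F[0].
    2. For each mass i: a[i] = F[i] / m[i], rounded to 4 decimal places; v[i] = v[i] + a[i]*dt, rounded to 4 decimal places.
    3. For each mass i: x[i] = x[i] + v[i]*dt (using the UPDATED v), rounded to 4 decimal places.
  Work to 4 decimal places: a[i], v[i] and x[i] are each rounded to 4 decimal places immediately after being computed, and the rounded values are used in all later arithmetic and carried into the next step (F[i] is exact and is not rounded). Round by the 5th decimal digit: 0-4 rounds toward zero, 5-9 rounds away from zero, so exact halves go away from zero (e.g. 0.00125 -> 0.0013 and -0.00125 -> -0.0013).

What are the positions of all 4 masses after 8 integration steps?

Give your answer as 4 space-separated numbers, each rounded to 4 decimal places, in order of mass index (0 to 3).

Answer: 2.5817 6.4163 7.1814 13.0683

Derivation:
Step 0: x=[4.0000 5.0000 11.0000 10.0000] v=[0.0000 0.0000 0.0000 0.0000]
Step 1: x=[3.8125 5.3125 10.5625 10.2500] v=[-0.7500 1.2500 -1.7500 1.0000]
Step 2: x=[3.4805 5.8594 9.7774 10.7070] v=[-1.3281 2.1875 -3.1406 1.8281]
Step 3: x=[3.0796 6.5025 8.8055 11.2934] v=[-1.6035 2.5723 -3.8877 2.3457]
Step 4: x=[2.7002 7.0756 7.8451 11.9118] v=[-1.5177 2.2923 -3.8415 2.4737]
Step 5: x=[2.4255 7.4233 7.0908 12.4636] v=[-1.0989 1.3908 -3.0172 2.2070]
Step 6: x=[2.3116 7.4379 6.6931 12.8671] v=[-0.4558 0.0582 -1.5909 1.6138]
Step 7: x=[2.3736 7.0855 6.7278 13.0722] v=[0.2479 -1.4096 0.1388 0.8203]
Step 8: x=[2.5817 6.4163 7.1814 13.0683] v=[0.8325 -2.6770 1.8143 -0.0158]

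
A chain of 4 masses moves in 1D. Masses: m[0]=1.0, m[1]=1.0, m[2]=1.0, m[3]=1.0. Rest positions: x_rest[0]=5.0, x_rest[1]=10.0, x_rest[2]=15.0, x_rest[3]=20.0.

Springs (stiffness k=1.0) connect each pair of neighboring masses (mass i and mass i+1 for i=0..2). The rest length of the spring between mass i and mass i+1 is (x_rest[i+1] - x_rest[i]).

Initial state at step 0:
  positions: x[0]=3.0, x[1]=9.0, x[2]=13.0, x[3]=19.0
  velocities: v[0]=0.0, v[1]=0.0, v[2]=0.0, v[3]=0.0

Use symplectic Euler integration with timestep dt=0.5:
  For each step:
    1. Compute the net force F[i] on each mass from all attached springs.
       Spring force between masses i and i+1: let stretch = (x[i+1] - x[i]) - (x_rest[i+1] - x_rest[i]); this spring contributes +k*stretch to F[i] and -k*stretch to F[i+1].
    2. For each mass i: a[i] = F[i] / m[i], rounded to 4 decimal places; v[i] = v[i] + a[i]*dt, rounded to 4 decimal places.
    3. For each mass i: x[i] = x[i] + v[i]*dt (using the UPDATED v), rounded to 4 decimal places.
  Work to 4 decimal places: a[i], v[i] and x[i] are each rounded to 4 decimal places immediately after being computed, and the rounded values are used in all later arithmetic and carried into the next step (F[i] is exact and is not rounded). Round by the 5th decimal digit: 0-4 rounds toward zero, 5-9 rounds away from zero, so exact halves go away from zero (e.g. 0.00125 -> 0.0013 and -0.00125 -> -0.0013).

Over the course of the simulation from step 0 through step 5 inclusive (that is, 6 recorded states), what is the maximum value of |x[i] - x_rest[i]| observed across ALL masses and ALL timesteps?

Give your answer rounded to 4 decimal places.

Step 0: x=[3.0000 9.0000 13.0000 19.0000] v=[0.0000 0.0000 0.0000 0.0000]
Step 1: x=[3.2500 8.5000 13.5000 18.7500] v=[0.5000 -1.0000 1.0000 -0.5000]
Step 2: x=[3.5625 7.9375 14.0625 18.4375] v=[0.6250 -1.1250 1.1250 -0.6250]
Step 3: x=[3.7188 7.8125 14.1875 18.2813] v=[0.3125 -0.2500 0.2500 -0.3125]
Step 4: x=[3.6485 8.2579 13.7422 18.3516] v=[-0.1407 0.8907 -0.8906 0.1406]
Step 5: x=[3.4805 8.9220 13.0782 18.5196] v=[-0.3360 1.3282 -1.3281 0.3359]
Max displacement = 2.1875

Answer: 2.1875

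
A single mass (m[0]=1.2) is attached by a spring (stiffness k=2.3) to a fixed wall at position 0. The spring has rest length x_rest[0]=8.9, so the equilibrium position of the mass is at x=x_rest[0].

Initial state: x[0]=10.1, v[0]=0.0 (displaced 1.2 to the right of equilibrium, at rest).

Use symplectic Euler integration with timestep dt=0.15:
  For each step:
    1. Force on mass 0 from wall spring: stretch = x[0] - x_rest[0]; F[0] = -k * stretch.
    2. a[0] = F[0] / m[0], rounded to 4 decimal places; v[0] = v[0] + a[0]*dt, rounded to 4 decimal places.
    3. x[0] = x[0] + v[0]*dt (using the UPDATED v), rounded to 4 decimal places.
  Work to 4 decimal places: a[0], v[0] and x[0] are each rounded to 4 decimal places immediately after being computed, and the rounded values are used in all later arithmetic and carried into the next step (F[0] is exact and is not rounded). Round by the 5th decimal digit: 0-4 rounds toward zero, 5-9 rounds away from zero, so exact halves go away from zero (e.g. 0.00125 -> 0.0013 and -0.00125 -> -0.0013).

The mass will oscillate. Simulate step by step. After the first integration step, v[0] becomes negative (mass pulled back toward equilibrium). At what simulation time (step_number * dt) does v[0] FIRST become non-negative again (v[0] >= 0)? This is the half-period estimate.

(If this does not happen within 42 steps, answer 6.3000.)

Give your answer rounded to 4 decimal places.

Step 0: x=[10.1000] v=[0.0000]
Step 1: x=[10.0483] v=[-0.3450]
Step 2: x=[9.9470] v=[-0.6751]
Step 3: x=[9.8006] v=[-0.9761]
Step 4: x=[9.6154] v=[-1.2350]
Step 5: x=[9.3993] v=[-1.4407]
Step 6: x=[9.1617] v=[-1.5843]
Step 7: x=[8.9128] v=[-1.6595]
Step 8: x=[8.6633] v=[-1.6632]
Step 9: x=[8.4240] v=[-1.5951]
Step 10: x=[8.2053] v=[-1.4583]
Step 11: x=[8.0165] v=[-1.2586]
Step 12: x=[7.8658] v=[-1.0046]
Step 13: x=[7.7597] v=[-0.7073]
Step 14: x=[7.7028] v=[-0.3795]
Step 15: x=[7.6975] v=[-0.0353]
Step 16: x=[7.7441] v=[0.3104]
First v>=0 after going negative at step 16, time=2.4000

Answer: 2.4000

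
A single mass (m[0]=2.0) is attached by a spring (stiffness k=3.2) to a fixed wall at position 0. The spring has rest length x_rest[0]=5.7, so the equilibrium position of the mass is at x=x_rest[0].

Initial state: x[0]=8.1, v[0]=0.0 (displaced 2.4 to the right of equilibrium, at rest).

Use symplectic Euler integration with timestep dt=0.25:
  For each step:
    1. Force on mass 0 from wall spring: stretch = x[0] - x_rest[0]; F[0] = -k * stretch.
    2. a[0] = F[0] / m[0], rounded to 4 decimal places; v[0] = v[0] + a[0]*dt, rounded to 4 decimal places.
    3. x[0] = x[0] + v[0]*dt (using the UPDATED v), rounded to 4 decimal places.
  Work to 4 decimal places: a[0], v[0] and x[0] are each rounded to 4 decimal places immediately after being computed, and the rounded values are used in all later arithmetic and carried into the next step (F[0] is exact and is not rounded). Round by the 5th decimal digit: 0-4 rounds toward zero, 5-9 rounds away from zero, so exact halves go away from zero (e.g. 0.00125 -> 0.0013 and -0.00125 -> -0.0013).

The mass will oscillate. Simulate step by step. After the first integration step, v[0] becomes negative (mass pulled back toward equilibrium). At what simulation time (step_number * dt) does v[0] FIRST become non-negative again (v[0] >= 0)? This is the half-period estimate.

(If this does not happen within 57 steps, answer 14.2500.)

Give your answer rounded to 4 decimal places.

Answer: 2.5000

Derivation:
Step 0: x=[8.1000] v=[0.0000]
Step 1: x=[7.8600] v=[-0.9600]
Step 2: x=[7.4040] v=[-1.8240]
Step 3: x=[6.7776] v=[-2.5056]
Step 4: x=[6.0434] v=[-2.9367]
Step 5: x=[5.2749] v=[-3.0741]
Step 6: x=[4.5489] v=[-2.9041]
Step 7: x=[3.9380] v=[-2.4437]
Step 8: x=[3.5033] v=[-1.7389]
Step 9: x=[3.2883] v=[-0.8602]
Step 10: x=[3.3144] v=[0.1045]
First v>=0 after going negative at step 10, time=2.5000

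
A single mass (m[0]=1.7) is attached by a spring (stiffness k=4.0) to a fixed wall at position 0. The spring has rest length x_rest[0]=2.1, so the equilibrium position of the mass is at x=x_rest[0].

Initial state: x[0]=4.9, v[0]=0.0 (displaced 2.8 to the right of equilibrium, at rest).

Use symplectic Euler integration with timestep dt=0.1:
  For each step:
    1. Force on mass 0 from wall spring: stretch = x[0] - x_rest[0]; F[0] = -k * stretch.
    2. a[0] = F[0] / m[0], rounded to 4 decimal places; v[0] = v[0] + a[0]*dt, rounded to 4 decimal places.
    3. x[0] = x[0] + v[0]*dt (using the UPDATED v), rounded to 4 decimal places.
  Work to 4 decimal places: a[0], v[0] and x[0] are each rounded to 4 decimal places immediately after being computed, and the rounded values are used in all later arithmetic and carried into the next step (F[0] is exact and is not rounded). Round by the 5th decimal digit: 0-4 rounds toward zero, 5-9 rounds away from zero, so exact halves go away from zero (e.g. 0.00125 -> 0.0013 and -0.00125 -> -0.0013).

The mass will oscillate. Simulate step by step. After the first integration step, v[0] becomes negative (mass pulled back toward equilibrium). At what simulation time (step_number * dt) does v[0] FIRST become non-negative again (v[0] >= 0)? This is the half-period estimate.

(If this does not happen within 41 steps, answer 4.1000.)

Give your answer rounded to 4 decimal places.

Step 0: x=[4.9000] v=[0.0000]
Step 1: x=[4.8341] v=[-0.6588]
Step 2: x=[4.7039] v=[-1.3021]
Step 3: x=[4.5124] v=[-1.9148]
Step 4: x=[4.2642] v=[-2.4824]
Step 5: x=[3.9650] v=[-2.9916]
Step 6: x=[3.6220] v=[-3.4304]
Step 7: x=[3.2432] v=[-3.7885]
Step 8: x=[2.8375] v=[-4.0575]
Step 9: x=[2.4144] v=[-4.2310]
Step 10: x=[1.9839] v=[-4.3050]
Step 11: x=[1.5561] v=[-4.2777]
Step 12: x=[1.1411] v=[-4.1497]
Step 13: x=[0.7487] v=[-3.9241]
Step 14: x=[0.3881] v=[-3.6062]
Step 15: x=[0.0678] v=[-3.2034]
Step 16: x=[-0.2047] v=[-2.7252]
Step 17: x=[-0.4230] v=[-2.1829]
Step 18: x=[-0.5819] v=[-1.5893]
Step 19: x=[-0.6777] v=[-0.9583]
Step 20: x=[-0.7082] v=[-0.3047]
Step 21: x=[-0.6726] v=[0.3561]
First v>=0 after going negative at step 21, time=2.1000

Answer: 2.1000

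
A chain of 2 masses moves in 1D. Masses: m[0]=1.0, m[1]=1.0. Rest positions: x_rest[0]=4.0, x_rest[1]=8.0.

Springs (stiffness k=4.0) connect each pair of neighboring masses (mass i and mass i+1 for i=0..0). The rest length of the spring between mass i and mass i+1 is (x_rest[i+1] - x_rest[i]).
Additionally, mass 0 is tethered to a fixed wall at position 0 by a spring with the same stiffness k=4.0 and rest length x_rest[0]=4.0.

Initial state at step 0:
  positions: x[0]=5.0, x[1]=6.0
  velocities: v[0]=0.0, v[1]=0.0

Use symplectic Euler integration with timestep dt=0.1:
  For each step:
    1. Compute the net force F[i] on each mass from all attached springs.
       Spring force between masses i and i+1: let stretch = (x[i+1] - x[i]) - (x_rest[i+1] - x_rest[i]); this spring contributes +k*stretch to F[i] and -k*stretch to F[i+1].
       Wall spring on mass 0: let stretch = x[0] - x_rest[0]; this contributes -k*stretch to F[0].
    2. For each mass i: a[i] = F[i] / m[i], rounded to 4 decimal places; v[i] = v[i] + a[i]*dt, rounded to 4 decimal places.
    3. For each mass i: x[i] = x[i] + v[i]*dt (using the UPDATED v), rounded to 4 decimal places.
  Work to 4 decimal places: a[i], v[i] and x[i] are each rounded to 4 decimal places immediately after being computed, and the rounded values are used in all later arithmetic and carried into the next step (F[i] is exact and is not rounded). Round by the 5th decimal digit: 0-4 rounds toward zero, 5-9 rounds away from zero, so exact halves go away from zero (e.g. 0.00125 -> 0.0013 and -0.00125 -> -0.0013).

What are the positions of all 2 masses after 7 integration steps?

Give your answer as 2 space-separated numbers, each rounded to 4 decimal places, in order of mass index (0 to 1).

Step 0: x=[5.0000 6.0000] v=[0.0000 0.0000]
Step 1: x=[4.8400 6.1200] v=[-1.6000 1.2000]
Step 2: x=[4.5376 6.3488] v=[-3.0240 2.2880]
Step 3: x=[4.1261 6.6652] v=[-4.1146 3.1635]
Step 4: x=[3.6512 7.0400] v=[-4.7494 3.7479]
Step 5: x=[3.1658 7.4392] v=[-4.8544 3.9924]
Step 6: x=[2.7247 7.8275] v=[-4.4114 3.8830]
Step 7: x=[2.3787 8.1717] v=[-3.4602 3.4419]

Answer: 2.3787 8.1717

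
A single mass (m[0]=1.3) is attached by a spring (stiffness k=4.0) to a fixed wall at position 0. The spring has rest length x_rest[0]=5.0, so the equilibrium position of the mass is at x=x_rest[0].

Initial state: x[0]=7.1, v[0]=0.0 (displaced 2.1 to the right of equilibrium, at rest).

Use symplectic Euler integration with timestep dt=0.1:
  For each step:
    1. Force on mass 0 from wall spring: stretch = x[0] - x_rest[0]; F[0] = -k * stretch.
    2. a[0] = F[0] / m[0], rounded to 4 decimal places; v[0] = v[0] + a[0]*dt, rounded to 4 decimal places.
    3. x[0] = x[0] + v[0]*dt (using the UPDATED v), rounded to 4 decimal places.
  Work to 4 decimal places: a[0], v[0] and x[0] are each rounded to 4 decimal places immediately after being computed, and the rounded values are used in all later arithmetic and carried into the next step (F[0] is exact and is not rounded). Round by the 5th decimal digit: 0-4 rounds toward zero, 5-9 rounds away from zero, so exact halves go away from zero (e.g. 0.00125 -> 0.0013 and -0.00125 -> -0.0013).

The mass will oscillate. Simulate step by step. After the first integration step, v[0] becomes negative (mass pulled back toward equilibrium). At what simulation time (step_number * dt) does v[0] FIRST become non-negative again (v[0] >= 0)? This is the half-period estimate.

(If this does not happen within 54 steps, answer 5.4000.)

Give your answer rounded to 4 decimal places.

Step 0: x=[7.1000] v=[0.0000]
Step 1: x=[7.0354] v=[-0.6462]
Step 2: x=[6.9082] v=[-1.2725]
Step 3: x=[6.7222] v=[-1.8596]
Step 4: x=[6.4833] v=[-2.3895]
Step 5: x=[6.1987] v=[-2.8459]
Step 6: x=[5.8772] v=[-3.2147]
Step 7: x=[5.5287] v=[-3.4846]
Step 8: x=[5.1640] v=[-3.6473]
Step 9: x=[4.7942] v=[-3.6978]
Step 10: x=[4.4308] v=[-3.6345]
Step 11: x=[4.0849] v=[-3.4594]
Step 12: x=[3.7671] v=[-3.1778]
Step 13: x=[3.4873] v=[-2.7985]
Step 14: x=[3.2540] v=[-2.3331]
Step 15: x=[3.0744] v=[-1.7959]
Step 16: x=[2.9541] v=[-1.2034]
Step 17: x=[2.8967] v=[-0.5739]
Step 18: x=[2.9040] v=[0.0733]
First v>=0 after going negative at step 18, time=1.8000

Answer: 1.8000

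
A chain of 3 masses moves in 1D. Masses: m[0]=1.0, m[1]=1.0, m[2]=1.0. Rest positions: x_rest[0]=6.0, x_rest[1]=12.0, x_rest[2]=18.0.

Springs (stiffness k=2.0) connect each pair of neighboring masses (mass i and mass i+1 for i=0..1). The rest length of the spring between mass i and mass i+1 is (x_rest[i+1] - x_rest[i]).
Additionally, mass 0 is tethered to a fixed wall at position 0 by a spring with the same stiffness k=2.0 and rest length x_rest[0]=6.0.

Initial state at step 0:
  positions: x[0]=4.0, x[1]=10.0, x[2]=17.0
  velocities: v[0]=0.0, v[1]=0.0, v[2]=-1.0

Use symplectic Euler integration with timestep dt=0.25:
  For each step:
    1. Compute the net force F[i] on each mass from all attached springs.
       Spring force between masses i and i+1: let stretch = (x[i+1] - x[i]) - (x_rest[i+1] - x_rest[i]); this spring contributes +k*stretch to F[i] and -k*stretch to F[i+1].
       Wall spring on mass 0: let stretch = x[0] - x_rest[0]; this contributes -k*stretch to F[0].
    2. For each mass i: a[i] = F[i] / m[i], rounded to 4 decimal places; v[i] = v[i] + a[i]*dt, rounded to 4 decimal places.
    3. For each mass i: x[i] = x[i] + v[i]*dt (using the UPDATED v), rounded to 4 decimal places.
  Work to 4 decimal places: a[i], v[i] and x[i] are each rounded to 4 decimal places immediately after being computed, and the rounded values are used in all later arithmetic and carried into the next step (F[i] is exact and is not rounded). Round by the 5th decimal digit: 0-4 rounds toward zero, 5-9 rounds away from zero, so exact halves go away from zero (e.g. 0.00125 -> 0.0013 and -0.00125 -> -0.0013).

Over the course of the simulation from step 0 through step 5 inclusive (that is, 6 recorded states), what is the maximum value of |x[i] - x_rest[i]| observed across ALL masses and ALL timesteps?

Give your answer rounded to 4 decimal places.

Answer: 2.7070

Derivation:
Step 0: x=[4.0000 10.0000 17.0000] v=[0.0000 0.0000 -1.0000]
Step 1: x=[4.2500 10.1250 16.6250] v=[1.0000 0.5000 -1.5000]
Step 2: x=[4.7031 10.3281 16.1875] v=[1.8125 0.8125 -1.7500]
Step 3: x=[5.2715 10.5605 15.7676] v=[2.2735 0.9297 -1.6797]
Step 4: x=[5.8421 10.7827 15.4468] v=[2.2823 0.8888 -1.2833]
Step 5: x=[6.3000 10.9704 15.2930] v=[1.8316 0.7506 -0.6154]
Max displacement = 2.7070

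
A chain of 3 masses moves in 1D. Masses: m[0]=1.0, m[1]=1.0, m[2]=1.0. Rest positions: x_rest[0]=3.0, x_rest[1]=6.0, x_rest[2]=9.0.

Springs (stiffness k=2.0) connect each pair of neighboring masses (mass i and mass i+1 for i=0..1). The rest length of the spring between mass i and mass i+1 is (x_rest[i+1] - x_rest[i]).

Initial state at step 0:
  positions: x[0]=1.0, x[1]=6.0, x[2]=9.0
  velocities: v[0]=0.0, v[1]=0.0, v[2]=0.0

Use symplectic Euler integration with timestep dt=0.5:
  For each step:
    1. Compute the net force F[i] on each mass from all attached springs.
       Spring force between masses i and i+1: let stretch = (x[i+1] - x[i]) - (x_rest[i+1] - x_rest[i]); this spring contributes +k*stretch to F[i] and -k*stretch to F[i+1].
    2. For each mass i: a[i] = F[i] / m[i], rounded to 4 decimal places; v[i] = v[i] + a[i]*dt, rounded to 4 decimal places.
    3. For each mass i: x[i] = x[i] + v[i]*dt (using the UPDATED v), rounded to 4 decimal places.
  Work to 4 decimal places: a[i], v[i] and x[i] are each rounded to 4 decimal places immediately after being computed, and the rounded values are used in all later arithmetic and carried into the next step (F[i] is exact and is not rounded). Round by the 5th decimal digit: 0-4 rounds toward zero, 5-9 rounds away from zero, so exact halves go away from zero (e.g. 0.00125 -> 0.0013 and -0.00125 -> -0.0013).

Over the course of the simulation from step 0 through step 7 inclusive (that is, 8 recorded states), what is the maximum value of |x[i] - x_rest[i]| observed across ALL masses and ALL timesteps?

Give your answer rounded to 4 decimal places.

Answer: 2.1250

Derivation:
Step 0: x=[1.0000 6.0000 9.0000] v=[0.0000 0.0000 0.0000]
Step 1: x=[2.0000 5.0000 9.0000] v=[2.0000 -2.0000 0.0000]
Step 2: x=[3.0000 4.5000 8.5000] v=[2.0000 -1.0000 -1.0000]
Step 3: x=[3.2500 5.2500 7.5000] v=[0.5000 1.5000 -2.0000]
Step 4: x=[3.0000 6.1250 6.8750] v=[-0.5000 1.7500 -1.2500]
Step 5: x=[2.8125 5.8125 7.3750] v=[-0.3750 -0.6250 1.0000]
Step 6: x=[2.6250 4.7813 8.5938] v=[-0.3750 -2.0625 2.4375]
Step 7: x=[2.0157 4.5782 9.4063] v=[-1.2187 -0.4063 1.6250]
Max displacement = 2.1250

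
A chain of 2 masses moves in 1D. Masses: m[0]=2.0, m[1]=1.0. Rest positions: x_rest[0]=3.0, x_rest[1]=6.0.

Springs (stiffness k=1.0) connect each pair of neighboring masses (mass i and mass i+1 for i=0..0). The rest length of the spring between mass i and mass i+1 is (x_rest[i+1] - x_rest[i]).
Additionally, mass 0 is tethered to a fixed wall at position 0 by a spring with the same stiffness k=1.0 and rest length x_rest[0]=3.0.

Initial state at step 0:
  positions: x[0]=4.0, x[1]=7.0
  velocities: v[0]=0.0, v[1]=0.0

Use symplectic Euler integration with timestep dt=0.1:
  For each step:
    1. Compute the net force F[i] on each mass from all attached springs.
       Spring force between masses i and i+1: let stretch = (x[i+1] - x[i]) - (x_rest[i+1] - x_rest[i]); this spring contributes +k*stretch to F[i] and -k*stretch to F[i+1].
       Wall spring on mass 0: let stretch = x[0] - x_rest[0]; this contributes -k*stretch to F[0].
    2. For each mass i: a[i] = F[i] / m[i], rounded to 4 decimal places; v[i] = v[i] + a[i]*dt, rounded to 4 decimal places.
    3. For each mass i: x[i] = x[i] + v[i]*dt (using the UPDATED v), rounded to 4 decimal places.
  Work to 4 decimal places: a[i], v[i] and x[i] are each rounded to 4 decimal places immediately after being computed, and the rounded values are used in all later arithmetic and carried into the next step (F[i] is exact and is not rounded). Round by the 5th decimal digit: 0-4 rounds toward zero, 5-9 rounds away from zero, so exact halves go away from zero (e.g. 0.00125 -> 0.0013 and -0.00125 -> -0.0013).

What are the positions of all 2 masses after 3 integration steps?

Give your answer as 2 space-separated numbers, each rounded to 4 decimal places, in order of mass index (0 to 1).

Step 0: x=[4.0000 7.0000] v=[0.0000 0.0000]
Step 1: x=[3.9950 7.0000] v=[-0.0500 0.0000]
Step 2: x=[3.9851 7.0000] v=[-0.0995 -0.0005]
Step 3: x=[3.9703 6.9998] v=[-0.1480 -0.0020]

Answer: 3.9703 6.9998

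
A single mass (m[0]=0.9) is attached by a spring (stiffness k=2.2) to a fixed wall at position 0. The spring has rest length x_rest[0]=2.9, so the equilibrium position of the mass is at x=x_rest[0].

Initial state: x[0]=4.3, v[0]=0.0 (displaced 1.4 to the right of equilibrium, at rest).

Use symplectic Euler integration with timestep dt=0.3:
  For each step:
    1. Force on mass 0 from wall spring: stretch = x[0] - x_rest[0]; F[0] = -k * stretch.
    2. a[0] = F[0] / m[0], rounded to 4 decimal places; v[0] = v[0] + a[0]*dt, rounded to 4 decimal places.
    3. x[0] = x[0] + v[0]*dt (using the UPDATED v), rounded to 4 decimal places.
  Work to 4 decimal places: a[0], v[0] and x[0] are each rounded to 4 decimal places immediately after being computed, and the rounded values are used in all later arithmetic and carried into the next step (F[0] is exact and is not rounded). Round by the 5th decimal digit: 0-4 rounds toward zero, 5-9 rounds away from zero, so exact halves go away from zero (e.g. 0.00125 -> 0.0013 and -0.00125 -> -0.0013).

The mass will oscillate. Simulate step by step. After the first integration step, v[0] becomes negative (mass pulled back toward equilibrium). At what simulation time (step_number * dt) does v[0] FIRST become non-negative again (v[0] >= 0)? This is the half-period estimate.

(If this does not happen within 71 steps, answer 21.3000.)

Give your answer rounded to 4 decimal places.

Step 0: x=[4.3000] v=[0.0000]
Step 1: x=[3.9920] v=[-1.0267]
Step 2: x=[3.4438] v=[-1.8275]
Step 3: x=[2.7759] v=[-2.2263]
Step 4: x=[2.1353] v=[-2.1353]
Step 5: x=[1.6630] v=[-1.5745]
Step 6: x=[1.4628] v=[-0.6674]
Step 7: x=[1.5788] v=[0.3866]
First v>=0 after going negative at step 7, time=2.1000

Answer: 2.1000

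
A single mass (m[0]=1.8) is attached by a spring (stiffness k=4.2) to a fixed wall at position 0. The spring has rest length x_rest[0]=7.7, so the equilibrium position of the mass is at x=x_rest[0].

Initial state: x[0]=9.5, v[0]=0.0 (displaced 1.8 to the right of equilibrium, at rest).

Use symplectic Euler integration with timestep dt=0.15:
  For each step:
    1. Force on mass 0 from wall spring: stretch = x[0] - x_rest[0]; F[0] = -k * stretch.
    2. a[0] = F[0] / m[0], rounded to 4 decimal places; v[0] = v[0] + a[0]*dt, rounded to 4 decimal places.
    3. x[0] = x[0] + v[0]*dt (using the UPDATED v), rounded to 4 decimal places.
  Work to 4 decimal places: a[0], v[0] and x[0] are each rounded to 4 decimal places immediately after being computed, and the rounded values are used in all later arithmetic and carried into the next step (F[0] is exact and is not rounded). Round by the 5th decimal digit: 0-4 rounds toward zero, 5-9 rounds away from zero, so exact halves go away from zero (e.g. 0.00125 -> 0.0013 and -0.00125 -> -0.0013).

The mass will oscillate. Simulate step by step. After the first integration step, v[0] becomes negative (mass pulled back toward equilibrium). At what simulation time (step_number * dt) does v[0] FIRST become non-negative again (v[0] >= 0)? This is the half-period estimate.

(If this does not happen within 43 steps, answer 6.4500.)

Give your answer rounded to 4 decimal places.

Step 0: x=[9.5000] v=[0.0000]
Step 1: x=[9.4055] v=[-0.6300]
Step 2: x=[9.2215] v=[-1.2269]
Step 3: x=[8.9576] v=[-1.7594]
Step 4: x=[8.6277] v=[-2.1996]
Step 5: x=[8.2491] v=[-2.5243]
Step 6: x=[7.8416] v=[-2.7165]
Step 7: x=[7.4267] v=[-2.7661]
Step 8: x=[7.0261] v=[-2.6704]
Step 9: x=[6.6609] v=[-2.4345]
Step 10: x=[6.3503] v=[-2.0708]
Step 11: x=[6.1105] v=[-1.5984]
Step 12: x=[5.9542] v=[-1.0421]
Step 13: x=[5.8895] v=[-0.4311]
Step 14: x=[5.9199] v=[0.2026]
First v>=0 after going negative at step 14, time=2.1000

Answer: 2.1000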